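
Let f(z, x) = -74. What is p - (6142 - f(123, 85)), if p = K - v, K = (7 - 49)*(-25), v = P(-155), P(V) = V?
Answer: -5011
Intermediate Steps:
v = -155
K = 1050 (K = -42*(-25) = 1050)
p = 1205 (p = 1050 - 1*(-155) = 1050 + 155 = 1205)
p - (6142 - f(123, 85)) = 1205 - (6142 - 1*(-74)) = 1205 - (6142 + 74) = 1205 - 1*6216 = 1205 - 6216 = -5011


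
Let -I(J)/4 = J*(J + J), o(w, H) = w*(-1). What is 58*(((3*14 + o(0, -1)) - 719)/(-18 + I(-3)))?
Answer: 19633/45 ≈ 436.29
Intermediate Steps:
o(w, H) = -w
I(J) = -8*J**2 (I(J) = -4*J*(J + J) = -4*J*2*J = -8*J**2)
58*(((3*14 + o(0, -1)) - 719)/(-18 + I(-3))) = 58*(((3*14 - 1*0) - 719)/(-18 - 8*(-3)**2)) = 58*(((42 + 0) - 719)/(-18 - 8*9)) = 58*((42 - 719)/(-18 - 72)) = 58*(-677/(-90)) = 58*(-677*(-1/90)) = 58*(677/90) = 19633/45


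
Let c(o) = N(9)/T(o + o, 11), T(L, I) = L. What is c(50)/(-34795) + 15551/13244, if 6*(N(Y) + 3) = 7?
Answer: 81164593171/69123747000 ≈ 1.1742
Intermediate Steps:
N(Y) = -11/6 (N(Y) = -3 + (1/6)*7 = -3 + 7/6 = -11/6)
c(o) = -11/(12*o) (c(o) = -11/(6*(o + o)) = -11*1/(2*o)/6 = -11/(12*o))
c(50)/(-34795) + 15551/13244 = -11/12/50/(-34795) + 15551/13244 = -11/12*1/50*(-1/34795) + 15551*(1/13244) = -11/600*(-1/34795) + 15551/13244 = 11/20877000 + 15551/13244 = 81164593171/69123747000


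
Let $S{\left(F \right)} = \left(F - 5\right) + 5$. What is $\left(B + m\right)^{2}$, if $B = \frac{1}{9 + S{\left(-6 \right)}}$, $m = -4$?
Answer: $\frac{121}{9} \approx 13.444$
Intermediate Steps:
$S{\left(F \right)} = F$ ($S{\left(F \right)} = \left(-5 + F\right) + 5 = F$)
$B = \frac{1}{3}$ ($B = \frac{1}{9 - 6} = \frac{1}{3} \approx 0.33333$)
$\left(B + m\right)^{2} = \left(\frac{1}{3} - 4\right)^{2} = \left(- \frac{11}{3}\right)^{2} = \frac{121}{9}$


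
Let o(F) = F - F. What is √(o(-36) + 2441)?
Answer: √2441 ≈ 49.406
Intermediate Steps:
o(F) = 0
√(o(-36) + 2441) = √(0 + 2441) = √2441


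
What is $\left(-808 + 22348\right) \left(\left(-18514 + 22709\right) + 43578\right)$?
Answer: $1029030420$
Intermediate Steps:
$\left(-808 + 22348\right) \left(\left(-18514 + 22709\right) + 43578\right) = 21540 \left(4195 + 43578\right) = 21540 \cdot 47773 = 1029030420$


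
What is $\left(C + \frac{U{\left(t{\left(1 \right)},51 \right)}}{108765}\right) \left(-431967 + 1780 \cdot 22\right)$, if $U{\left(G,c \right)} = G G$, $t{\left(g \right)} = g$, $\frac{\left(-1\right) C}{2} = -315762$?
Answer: $- \frac{26981012461755827}{108765} \approx -2.4807 \cdot 10^{11}$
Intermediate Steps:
$C = 631524$ ($C = \left(-2\right) \left(-315762\right) = 631524$)
$U{\left(G,c \right)} = G^{2}$
$\left(C + \frac{U{\left(t{\left(1 \right)},51 \right)}}{108765}\right) \left(-431967 + 1780 \cdot 22\right) = \left(631524 + \frac{1^{2}}{108765}\right) \left(-431967 + 1780 \cdot 22\right) = \left(631524 + 1 \cdot \frac{1}{108765}\right) \left(-431967 + 39160\right) = \left(631524 + \frac{1}{108765}\right) \left(-392807\right) = \frac{68687707861}{108765} \left(-392807\right) = - \frac{26981012461755827}{108765}$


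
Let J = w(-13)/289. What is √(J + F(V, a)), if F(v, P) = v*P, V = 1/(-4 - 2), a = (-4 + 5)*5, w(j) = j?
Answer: I*√9138/102 ≈ 0.93719*I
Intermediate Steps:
a = 5 (a = 1*5 = 5)
J = -13/289 ≈ -0.044983
V = -⅙ (V = 1/(-6) = -⅙ ≈ -0.16667)
F(v, P) = P*v
√(J + F(V, a)) = √(-13/289 + 5*(-⅙)) = √(-13/289 - ⅚) = √(-1523/1734) = I*√9138/102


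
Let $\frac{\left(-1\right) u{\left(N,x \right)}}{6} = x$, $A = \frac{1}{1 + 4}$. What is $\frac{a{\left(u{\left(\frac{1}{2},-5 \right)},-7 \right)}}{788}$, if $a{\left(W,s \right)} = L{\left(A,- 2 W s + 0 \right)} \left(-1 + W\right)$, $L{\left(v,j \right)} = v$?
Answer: $\frac{29}{3940} \approx 0.0073604$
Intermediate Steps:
$A = \frac{1}{5} \approx 0.2$
$u{\left(N,x \right)} = - 6 x$
$a{\left(W,s \right)} = - \frac{1}{5} + \frac{W}{5}$ ($a{\left(W,s \right)} = \frac{-1 + W}{5} = - \frac{1}{5} + \frac{W}{5}$)
$\frac{a{\left(u{\left(\frac{1}{2},-5 \right)},-7 \right)}}{788} = \frac{- \frac{1}{5} + \frac{\left(-6\right) \left(-5\right)}{5}}{788} = \left(- \frac{1}{5} + \frac{1}{5} \cdot 30\right) \frac{1}{788} = \left(- \frac{1}{5} + 6\right) \frac{1}{788} = \frac{29}{5} \cdot \frac{1}{788} = \frac{29}{3940}$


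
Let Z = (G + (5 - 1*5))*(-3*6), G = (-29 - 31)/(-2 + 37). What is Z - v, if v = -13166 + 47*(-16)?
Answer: 97642/7 ≈ 13949.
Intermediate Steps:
v = -13918 (v = -13166 - 752 = -13918)
G = -12/7 (G = -60/35 = -60*1/35 = -12/7 ≈ -1.7143)
Z = 216/7 (Z = (-12/7 + (5 - 1*5))*(-3*6) = (-12/7 + (5 - 5))*(-18) = (-12/7 + 0)*(-18) = -12/7*(-18) = 216/7 ≈ 30.857)
Z - v = 216/7 - 1*(-13918) = 216/7 + 13918 = 97642/7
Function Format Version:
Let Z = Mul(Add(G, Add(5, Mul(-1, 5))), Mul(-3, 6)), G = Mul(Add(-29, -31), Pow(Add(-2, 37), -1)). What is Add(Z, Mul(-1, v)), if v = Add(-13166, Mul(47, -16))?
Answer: Rational(97642, 7) ≈ 13949.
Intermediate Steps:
v = -13918 (v = Add(-13166, -752) = -13918)
G = Rational(-12, 7) (G = Mul(-60, Pow(35, -1)) = Mul(-60, Rational(1, 35)) = Rational(-12, 7) ≈ -1.7143)
Z = Rational(216, 7) (Z = Mul(Add(Rational(-12, 7), Add(5, Mul(-1, 5))), Mul(-3, 6)) = Mul(Add(Rational(-12, 7), Add(5, -5)), -18) = Mul(Add(Rational(-12, 7), 0), -18) = Mul(Rational(-12, 7), -18) = Rational(216, 7) ≈ 30.857)
Add(Z, Mul(-1, v)) = Add(Rational(216, 7), Mul(-1, -13918)) = Add(Rational(216, 7), 13918) = Rational(97642, 7)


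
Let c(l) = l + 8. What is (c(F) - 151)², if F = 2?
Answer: 19881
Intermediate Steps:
c(l) = 8 + l
(c(F) - 151)² = ((8 + 2) - 151)² = (10 - 151)² = (-141)² = 19881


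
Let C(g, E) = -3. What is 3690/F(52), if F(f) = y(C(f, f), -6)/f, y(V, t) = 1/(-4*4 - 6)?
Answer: -4221360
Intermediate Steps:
y(V, t) = -1/22 (y(V, t) = 1/(-16 - 6) = 1/(-22) = -1/22)
F(f) = -1/(22*f)
3690/F(52) = 3690/((-1/22/52)) = 3690/((-1/22*1/52)) = 3690/(-1/1144) = 3690*(-1144) = -4221360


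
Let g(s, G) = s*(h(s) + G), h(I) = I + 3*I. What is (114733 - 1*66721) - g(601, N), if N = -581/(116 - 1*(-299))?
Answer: -6979753/5 ≈ -1.3960e+6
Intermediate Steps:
h(I) = 4*I
N = -7/5 (N = -581/(116 + 299) = -581/415 = -581*1/415 = -7/5 ≈ -1.4000)
g(s, G) = s*(G + 4*s) (g(s, G) = s*(4*s + G) = s*(G + 4*s))
(114733 - 1*66721) - g(601, N) = (114733 - 1*66721) - 601*(-7/5 + 4*601) = (114733 - 66721) - 601*(-7/5 + 2404) = 48012 - 601*12013/5 = 48012 - 1*7219813/5 = 48012 - 7219813/5 = -6979753/5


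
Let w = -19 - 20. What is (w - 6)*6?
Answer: -270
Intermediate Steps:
w = -39
(w - 6)*6 = (-39 - 6)*6 = -45*6 = -270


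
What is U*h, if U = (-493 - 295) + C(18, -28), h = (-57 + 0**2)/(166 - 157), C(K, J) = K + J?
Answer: 5054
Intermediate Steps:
C(K, J) = J + K
h = -19/3 (h = (-57 + 0)/9 = -57*1/9 = -19/3 ≈ -6.3333)
U = -798 (U = (-493 - 295) + (-28 + 18) = -788 - 10 = -798)
U*h = -798*(-19/3) = 5054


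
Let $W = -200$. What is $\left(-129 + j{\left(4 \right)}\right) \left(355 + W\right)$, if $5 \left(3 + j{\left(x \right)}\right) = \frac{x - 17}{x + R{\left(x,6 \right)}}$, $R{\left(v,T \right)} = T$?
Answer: $- \frac{205003}{10} \approx -20500.0$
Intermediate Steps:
$j{\left(x \right)} = -3 + \frac{-17 + x}{5 \left(6 + x\right)}$ ($j{\left(x \right)} = -3 + \frac{\left(x - 17\right) \frac{1}{x + 6}}{5} = -3 + \frac{\left(-17 + x\right) \frac{1}{6 + x}}{5} = -3 + \frac{\frac{1}{6 + x} \left(-17 + x\right)}{5} = -3 + \frac{-17 + x}{5 \left(6 + x\right)}$)
$\left(-129 + j{\left(4 \right)}\right) \left(355 + W\right) = \left(-129 + \frac{-107 - 56}{5 \left(6 + 4\right)}\right) \left(355 - 200\right) = \left(-129 + \frac{-107 - 56}{5 \cdot 10}\right) 155 = \left(-129 + \frac{1}{5} \cdot \frac{1}{10} \left(-163\right)\right) 155 = \left(-129 - \frac{163}{50}\right) 155 = \left(- \frac{6613}{50}\right) 155 = - \frac{205003}{10}$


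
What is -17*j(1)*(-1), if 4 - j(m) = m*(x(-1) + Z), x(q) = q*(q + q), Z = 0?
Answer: 34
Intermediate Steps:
x(q) = 2*q² (x(q) = q*(2*q) = 2*q²)
j(m) = 4 - 2*m (j(m) = 4 - m*(2*(-1)² + 0) = 4 - m*(2*1 + 0) = 4 - m*(2 + 0) = 4 - m*2 = 4 - 2*m)
-17*j(1)*(-1) = -17*(4 - 2*1)*(-1) = -17*(4 - 2)*(-1) = -17*2*(-1) = -34*(-1) = 34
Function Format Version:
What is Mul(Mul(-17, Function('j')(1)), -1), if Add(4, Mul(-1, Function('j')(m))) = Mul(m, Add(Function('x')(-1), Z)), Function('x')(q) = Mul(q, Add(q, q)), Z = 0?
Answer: 34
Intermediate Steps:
Function('x')(q) = Mul(2, Pow(q, 2)) (Function('x')(q) = Mul(q, Mul(2, q)) = Mul(2, Pow(q, 2)))
Function('j')(m) = Add(4, Mul(-2, m)) (Function('j')(m) = Add(4, Mul(-1, Mul(m, Add(Mul(2, Pow(-1, 2)), 0)))) = Add(4, Mul(-1, Mul(m, Add(Mul(2, 1), 0)))) = Add(4, Mul(-1, Mul(m, Add(2, 0)))) = Add(4, Mul(-1, Mul(m, 2))) = Add(4, Mul(-1, Mul(2, m))) = Add(4, Mul(-2, m)))
Mul(Mul(-17, Function('j')(1)), -1) = Mul(Mul(-17, Add(4, Mul(-2, 1))), -1) = Mul(Mul(-17, Add(4, -2)), -1) = Mul(Mul(-17, 2), -1) = Mul(-34, -1) = 34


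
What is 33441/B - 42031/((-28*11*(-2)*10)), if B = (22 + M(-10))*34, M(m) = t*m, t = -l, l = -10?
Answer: -2405021/123760 ≈ -19.433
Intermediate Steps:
t = 10 (t = -1*(-10) = 10)
M(m) = 10*m
B = -2652 (B = (22 + 10*(-10))*34 = (22 - 100)*34 = -78*34 = -2652)
33441/B - 42031/((-28*11*(-2)*10)) = 33441/(-2652) - 42031/((-28*11*(-2)*10)) = 33441*(-1/2652) - 42031/((-(-616)*10)) = -11147/884 - 42031/((-28*(-220))) = -11147/884 - 42031/6160 = -11147/884 - 42031*1/6160 = -11147/884 - 3821/560 = -2405021/123760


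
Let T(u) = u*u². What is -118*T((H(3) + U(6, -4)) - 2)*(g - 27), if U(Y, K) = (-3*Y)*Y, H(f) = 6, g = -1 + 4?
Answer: -3185614848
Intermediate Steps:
g = 3
U(Y, K) = -3*Y²
T(u) = u³
-118*T((H(3) + U(6, -4)) - 2)*(g - 27) = -118*((6 - 3*6²) - 2)³*(3 - 27) = -118*((6 - 3*36) - 2)³*(-24) = -118*((6 - 108) - 2)³*(-24) = -118*(-102 - 2)³*(-24) = -118*(-104)³*(-24) = -(-132733952)*(-24) = -118*26996736 = -3185614848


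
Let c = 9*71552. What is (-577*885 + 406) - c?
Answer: -1154207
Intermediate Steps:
c = 643968
(-577*885 + 406) - c = (-577*885 + 406) - 1*643968 = (-510645 + 406) - 643968 = -510239 - 643968 = -1154207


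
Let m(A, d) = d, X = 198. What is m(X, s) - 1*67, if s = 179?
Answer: 112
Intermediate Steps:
m(X, s) - 1*67 = 179 - 1*67 = 179 - 67 = 112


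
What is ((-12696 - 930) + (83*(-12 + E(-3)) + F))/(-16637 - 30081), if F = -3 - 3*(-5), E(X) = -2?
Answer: 7388/23359 ≈ 0.31628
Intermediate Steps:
F = 12 (F = -3 + 15 = 12)
((-12696 - 930) + (83*(-12 + E(-3)) + F))/(-16637 - 30081) = ((-12696 - 930) + (83*(-12 - 2) + 12))/(-16637 - 30081) = (-13626 + (83*(-14) + 12))/(-46718) = (-13626 + (-1162 + 12))*(-1/46718) = (-13626 - 1150)*(-1/46718) = -14776*(-1/46718) = 7388/23359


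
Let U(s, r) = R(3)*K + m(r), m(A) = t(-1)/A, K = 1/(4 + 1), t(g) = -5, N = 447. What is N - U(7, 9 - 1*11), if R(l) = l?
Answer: 4439/10 ≈ 443.90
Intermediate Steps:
K = ⅕ (K = 1/5 = ⅕ ≈ 0.20000)
m(A) = -5/A
U(s, r) = ⅗ - 5/r (U(s, r) = 3*(⅕) - 5/r = ⅗ - 5/r)
N - U(7, 9 - 1*11) = 447 - (⅗ - 5/(9 - 1*11)) = 447 - (⅗ - 5/(9 - 11)) = 447 - (⅗ - 5/(-2)) = 447 - (⅗ - 5*(-½)) = 447 - (⅗ + 5/2) = 447 - 1*31/10 = 447 - 31/10 = 4439/10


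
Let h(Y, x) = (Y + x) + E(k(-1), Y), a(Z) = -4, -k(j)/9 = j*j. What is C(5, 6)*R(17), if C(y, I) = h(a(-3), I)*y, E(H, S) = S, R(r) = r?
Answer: -170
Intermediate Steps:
k(j) = -9*j² (k(j) = -9*j*j = -9*j²)
h(Y, x) = x + 2*Y (h(Y, x) = (Y + x) + Y = x + 2*Y)
C(y, I) = y*(-8 + I) (C(y, I) = (I + 2*(-4))*y = (I - 8)*y = (-8 + I)*y = y*(-8 + I))
C(5, 6)*R(17) = (5*(-8 + 6))*17 = (5*(-2))*17 = -10*17 = -170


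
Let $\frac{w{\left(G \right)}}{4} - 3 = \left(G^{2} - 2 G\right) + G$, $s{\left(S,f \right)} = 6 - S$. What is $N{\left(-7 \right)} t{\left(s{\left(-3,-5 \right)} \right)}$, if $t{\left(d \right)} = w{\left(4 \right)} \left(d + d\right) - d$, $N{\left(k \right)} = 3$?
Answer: $3213$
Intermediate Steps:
$w{\left(G \right)} = 12 - 4 G + 4 G^{2}$ ($w{\left(G \right)} = 12 + 4 \left(\left(G^{2} - 2 G\right) + G\right) = 12 + 4 \left(G^{2} - G\right) = 12 + \left(- 4 G + 4 G^{2}\right) = 12 - 4 G + 4 G^{2}$)
$t{\left(d \right)} = 119 d$ ($t{\left(d \right)} = \left(12 - 16 + 4 \cdot 4^{2}\right) \left(d + d\right) - d = \left(12 - 16 + 4 \cdot 16\right) 2 d - d = \left(12 - 16 + 64\right) 2 d - d = 60 \cdot 2 d - d = 120 d - d = 119 d$)
$N{\left(-7 \right)} t{\left(s{\left(-3,-5 \right)} \right)} = 3 \cdot 119 \left(6 - -3\right) = 3 \cdot 119 \left(6 + 3\right) = 3 \cdot 119 \cdot 9 = 3 \cdot 1071 = 3213$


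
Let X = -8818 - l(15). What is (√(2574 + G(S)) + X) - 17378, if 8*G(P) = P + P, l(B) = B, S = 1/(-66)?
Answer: -26211 + √44849310/132 ≈ -26160.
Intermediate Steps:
S = -1/66 ≈ -0.015152
G(P) = P/4 (G(P) = (P + P)/8 = (2*P)/8 = P/4)
X = -8833 (X = -8818 - 1*15 = -8818 - 15 = -8833)
(√(2574 + G(S)) + X) - 17378 = (√(2574 + (¼)*(-1/66)) - 8833) - 17378 = (√(2574 - 1/264) - 8833) - 17378 = (√(679535/264) - 8833) - 17378 = (√44849310/132 - 8833) - 17378 = (-8833 + √44849310/132) - 17378 = -26211 + √44849310/132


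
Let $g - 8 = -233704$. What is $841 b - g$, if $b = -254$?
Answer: $20082$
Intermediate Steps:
$g = -233696$ ($g = 8 - 233704 = -233696$)
$841 b - g = 841 \left(-254\right) - -233696 = -213614 + 233696 = 20082$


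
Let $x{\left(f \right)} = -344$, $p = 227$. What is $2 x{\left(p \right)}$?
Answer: $-688$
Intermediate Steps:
$2 x{\left(p \right)} = 2 \left(-344\right) = -688$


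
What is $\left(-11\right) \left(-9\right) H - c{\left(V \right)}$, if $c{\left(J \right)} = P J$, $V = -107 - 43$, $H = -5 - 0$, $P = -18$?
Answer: $-3195$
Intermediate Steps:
$H = -5$ ($H = -5 + 0 = -5$)
$V = -150$
$c{\left(J \right)} = - 18 J$
$\left(-11\right) \left(-9\right) H - c{\left(V \right)} = \left(-11\right) \left(-9\right) \left(-5\right) - \left(-18\right) \left(-150\right) = 99 \left(-5\right) - 2700 = -495 - 2700 = -3195$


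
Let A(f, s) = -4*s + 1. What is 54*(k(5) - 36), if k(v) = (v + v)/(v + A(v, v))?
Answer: -13878/7 ≈ -1982.6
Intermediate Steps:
A(f, s) = 1 - 4*s
k(v) = 2*v/(1 - 3*v) (k(v) = (v + v)/(v + (1 - 4*v)) = (2*v)/(1 - 3*v) = 2*v/(1 - 3*v))
54*(k(5) - 36) = 54*(-2*5/(-1 + 3*5) - 36) = 54*(-2*5/(-1 + 15) - 36) = 54*(-2*5/14 - 36) = 54*(-2*5*1/14 - 36) = 54*(-5/7 - 36) = 54*(-257/7) = -13878/7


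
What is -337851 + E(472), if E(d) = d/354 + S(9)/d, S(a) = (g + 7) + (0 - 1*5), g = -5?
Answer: -478395137/1416 ≈ -3.3785e+5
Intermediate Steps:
S(a) = -3 (S(a) = (-5 + 7) + (0 - 1*5) = 2 + (0 - 5) = 2 - 5 = -3)
E(d) = -3/d + d/354 (E(d) = d/354 - 3/d = -3/d + d/354)
-337851 + E(472) = -337851 + (-3/472 + (1/354)*472) = -337851 + (-3*1/472 + 4/3) = -337851 + (-3/472 + 4/3) = -337851 + 1879/1416 = -478395137/1416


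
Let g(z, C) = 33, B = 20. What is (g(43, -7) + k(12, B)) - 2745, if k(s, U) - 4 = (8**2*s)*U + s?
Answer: 12664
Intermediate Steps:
k(s, U) = 4 + s + 64*U*s (k(s, U) = 4 + ((8**2*s)*U + s) = 4 + ((64*s)*U + s) = 4 + (64*U*s + s) = 4 + (s + 64*U*s) = 4 + s + 64*U*s)
(g(43, -7) + k(12, B)) - 2745 = (33 + (4 + 12 + 64*20*12)) - 2745 = (33 + (4 + 12 + 15360)) - 2745 = (33 + 15376) - 2745 = 15409 - 2745 = 12664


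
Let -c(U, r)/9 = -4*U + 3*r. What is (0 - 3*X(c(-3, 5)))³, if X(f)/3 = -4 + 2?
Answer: 5832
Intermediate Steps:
c(U, r) = -27*r + 36*U (c(U, r) = -9*(-4*U + 3*r) = -27*r + 36*U)
X(f) = -6 (X(f) = 3*(-4 + 2) = 3*(-2) = -6)
(0 - 3*X(c(-3, 5)))³ = (0 - 3*(-6))³ = (0 + 18)³ = 18³ = 5832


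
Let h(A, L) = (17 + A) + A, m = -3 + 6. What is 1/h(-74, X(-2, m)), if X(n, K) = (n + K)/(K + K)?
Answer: -1/131 ≈ -0.0076336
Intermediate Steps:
m = 3
X(n, K) = (K + n)/(2*K) (X(n, K) = (K + n)/((2*K)) = (K + n)*(1/(2*K)) = (K + n)/(2*K))
h(A, L) = 17 + 2*A
1/h(-74, X(-2, m)) = 1/(17 + 2*(-74)) = 1/(17 - 148) = 1/(-131) = -1/131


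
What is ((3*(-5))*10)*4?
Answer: -600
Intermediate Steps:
((3*(-5))*10)*4 = -15*10*4 = -150*4 = -600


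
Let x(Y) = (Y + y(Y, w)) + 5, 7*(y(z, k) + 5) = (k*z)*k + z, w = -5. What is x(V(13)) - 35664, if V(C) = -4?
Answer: -249780/7 ≈ -35683.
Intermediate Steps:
y(z, k) = -5 + z/7 + z*k²/7 (y(z, k) = -5 + ((k*z)*k + z)/7 = -5 + (z*k² + z)/7 = -5 + (z + z*k²)/7 = -5 + (z/7 + z*k²/7) = -5 + z/7 + z*k²/7)
x(Y) = 33*Y/7 (x(Y) = (Y + (-5 + Y/7 + (⅐)*Y*(-5)²)) + 5 = (Y + (-5 + Y/7 + (⅐)*Y*25)) + 5 = (Y + (-5 + Y/7 + 25*Y/7)) + 5 = (Y + (-5 + 26*Y/7)) + 5 = (-5 + 33*Y/7) + 5 = 33*Y/7)
x(V(13)) - 35664 = (33/7)*(-4) - 35664 = -132/7 - 35664 = -249780/7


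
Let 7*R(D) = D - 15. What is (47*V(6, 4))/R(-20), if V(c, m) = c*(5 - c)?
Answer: 282/5 ≈ 56.400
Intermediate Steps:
R(D) = -15/7 + D/7 (R(D) = (D - 15)/7 = (-15 + D)/7 = -15/7 + D/7)
(47*V(6, 4))/R(-20) = (47*(6*(5 - 1*6)))/(-15/7 + (⅐)*(-20)) = (47*(6*(5 - 6)))/(-15/7 - 20/7) = (47*(6*(-1)))/(-5) = (47*(-6))*(-⅕) = -282*(-⅕) = 282/5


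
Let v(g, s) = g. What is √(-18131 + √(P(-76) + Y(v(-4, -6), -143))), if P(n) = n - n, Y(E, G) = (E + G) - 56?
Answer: √(-18131 + I*√203) ≈ 0.0529 + 134.65*I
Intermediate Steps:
Y(E, G) = -56 + E + G
P(n) = 0
√(-18131 + √(P(-76) + Y(v(-4, -6), -143))) = √(-18131 + √(0 + (-56 - 4 - 143))) = √(-18131 + √(0 - 203)) = √(-18131 + √(-203)) = √(-18131 + I*√203)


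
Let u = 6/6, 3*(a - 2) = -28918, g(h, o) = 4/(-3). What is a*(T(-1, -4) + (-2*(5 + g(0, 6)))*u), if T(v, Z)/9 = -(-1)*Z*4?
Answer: 13126048/9 ≈ 1.4585e+6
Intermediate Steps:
g(h, o) = -4/3 (g(h, o) = 4*(-1/3) = -4/3)
a = -28912/3 (a = 2 + (1/3)*(-28918) = 2 - 28918/3 = -28912/3 ≈ -9637.3)
T(v, Z) = 36*Z (T(v, Z) = 9*(-(-1)*Z*4) = 9*(-(-1)*4*Z) = 9*(-(-4)*Z) = 9*(4*Z) = 36*Z)
u = 1 (u = 6*(1/6) = 1)
a*(T(-1, -4) + (-2*(5 + g(0, 6)))*u) = -28912*(36*(-4) - 2*(5 - 4/3)*1)/3 = -28912*(-144 - 2*11/3*1)/3 = -28912*(-144 - 22/3*1)/3 = -28912*(-144 - 22/3)/3 = -28912/3*(-454/3) = 13126048/9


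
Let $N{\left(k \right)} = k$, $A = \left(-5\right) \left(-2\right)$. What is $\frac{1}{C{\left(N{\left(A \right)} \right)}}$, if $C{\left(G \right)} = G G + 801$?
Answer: $\frac{1}{901} \approx 0.0011099$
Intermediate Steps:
$A = 10$
$C{\left(G \right)} = 801 + G^{2}$ ($C{\left(G \right)} = G^{2} + 801 = 801 + G^{2}$)
$\frac{1}{C{\left(N{\left(A \right)} \right)}} = \frac{1}{801 + 10^{2}} = \frac{1}{801 + 100} = \frac{1}{901}$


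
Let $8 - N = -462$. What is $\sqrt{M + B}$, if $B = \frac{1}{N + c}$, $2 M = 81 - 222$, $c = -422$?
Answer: $\frac{i \sqrt{10149}}{12} \approx 8.3952 i$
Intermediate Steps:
$N = 470$ ($N = 8 - -462 = 8 + 462 = 470$)
$M = - \frac{141}{2}$ ($M = \frac{81 - 222}{2} = \frac{1}{2} \left(-141\right) = - \frac{141}{2} \approx -70.5$)
$B = \frac{1}{48}$ ($B = \frac{1}{470 - 422} = \frac{1}{48} \approx 0.020833$)
$\sqrt{M + B} = \sqrt{- \frac{141}{2} + \frac{1}{48}} = \sqrt{- \frac{3383}{48}} = \frac{i \sqrt{10149}}{12}$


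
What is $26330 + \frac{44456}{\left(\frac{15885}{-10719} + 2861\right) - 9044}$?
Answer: $\frac{96943203922}{3682859} \approx 26323.0$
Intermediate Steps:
$26330 + \frac{44456}{\left(\frac{15885}{-10719} + 2861\right) - 9044} = 26330 + \frac{44456}{\left(15885 \left(- \frac{1}{10719}\right) + 2861\right) - 9044} = 26330 + \frac{44456}{\left(- \frac{1765}{1191} + 2861\right) - 9044} = 26330 + \frac{44456}{\frac{3405686}{1191} - 9044} = 26330 + \frac{44456}{- \frac{7365718}{1191}} = 26330 + 44456 \left(- \frac{1191}{7365718}\right) = 26330 - \frac{26473548}{3682859} = \frac{96943203922}{3682859}$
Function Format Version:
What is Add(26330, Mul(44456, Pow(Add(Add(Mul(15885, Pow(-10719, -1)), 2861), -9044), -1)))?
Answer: Rational(96943203922, 3682859) ≈ 26323.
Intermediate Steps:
Add(26330, Mul(44456, Pow(Add(Add(Mul(15885, Pow(-10719, -1)), 2861), -9044), -1))) = Add(26330, Mul(44456, Pow(Add(Add(Mul(15885, Rational(-1, 10719)), 2861), -9044), -1))) = Add(26330, Mul(44456, Pow(Add(Add(Rational(-1765, 1191), 2861), -9044), -1))) = Add(26330, Mul(44456, Pow(Add(Rational(3405686, 1191), -9044), -1))) = Add(26330, Mul(44456, Pow(Rational(-7365718, 1191), -1))) = Add(26330, Mul(44456, Rational(-1191, 7365718))) = Add(26330, Rational(-26473548, 3682859)) = Rational(96943203922, 3682859)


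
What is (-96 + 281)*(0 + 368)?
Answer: 68080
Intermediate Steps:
(-96 + 281)*(0 + 368) = 185*368 = 68080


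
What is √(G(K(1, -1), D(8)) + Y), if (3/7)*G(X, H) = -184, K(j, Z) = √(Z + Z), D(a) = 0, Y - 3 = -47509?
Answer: I*√431418/3 ≈ 218.94*I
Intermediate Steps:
Y = -47506 (Y = 3 - 47509 = -47506)
K(j, Z) = √2*√Z (K(j, Z) = √(2*Z) = √2*√Z)
G(X, H) = -1288/3 (G(X, H) = (7/3)*(-184) = -1288/3)
√(G(K(1, -1), D(8)) + Y) = √(-1288/3 - 47506) = √(-143806/3) = I*√431418/3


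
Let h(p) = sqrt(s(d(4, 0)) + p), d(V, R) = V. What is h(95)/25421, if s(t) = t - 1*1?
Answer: 7*sqrt(2)/25421 ≈ 0.00038942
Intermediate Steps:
s(t) = -1 + t (s(t) = t - 1 = -1 + t)
h(p) = sqrt(3 + p) (h(p) = sqrt((-1 + 4) + p) = sqrt(3 + p))
h(95)/25421 = sqrt(3 + 95)/25421 = sqrt(98)*(1/25421) = (7*sqrt(2))*(1/25421) = 7*sqrt(2)/25421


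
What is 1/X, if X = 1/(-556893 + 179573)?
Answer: -377320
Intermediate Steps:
X = -1/377320 (X = 1/(-377320) = -1/377320 ≈ -2.6503e-6)
1/X = 1/(-1/377320) = -377320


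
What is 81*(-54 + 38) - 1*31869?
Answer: -33165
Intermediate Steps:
81*(-54 + 38) - 1*31869 = 81*(-16) - 31869 = -1296 - 31869 = -33165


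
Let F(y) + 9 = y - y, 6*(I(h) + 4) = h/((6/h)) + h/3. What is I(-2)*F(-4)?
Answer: 36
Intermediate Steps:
I(h) = -4 + h/18 + h²/36 (I(h) = -4 + (h/((6/h)) + h/3)/6 = -4 + (h*(h/6) + h*(⅓))/6 = -4 + (h²/6 + h/3)/6 = -4 + (h/3 + h²/6)/6 = -4 + (h/18 + h²/36) = -4 + h/18 + h²/36)
F(y) = -9 (F(y) = -9 + (y - y) = -9 + 0 = -9)
I(-2)*F(-4) = (-4 + (1/18)*(-2) + (1/36)*(-2)²)*(-9) = (-4 - ⅑ + (1/36)*4)*(-9) = (-4 - ⅑ + ⅑)*(-9) = -4*(-9) = 36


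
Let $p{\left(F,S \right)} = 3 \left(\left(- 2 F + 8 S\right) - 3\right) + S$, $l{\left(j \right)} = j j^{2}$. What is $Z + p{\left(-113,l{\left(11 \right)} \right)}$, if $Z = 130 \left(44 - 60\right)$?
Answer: $31864$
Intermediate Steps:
$Z = -2080$ ($Z = 130 \left(44 - 60\right) = 130 \left(-16\right) = -2080$)
$l{\left(j \right)} = j^{3}$
$p{\left(F,S \right)} = -9 - 6 F + 25 S$ ($p{\left(F,S \right)} = 3 \left(-3 - 2 F + 8 S\right) + S = \left(-9 - 6 F + 24 S\right) + S = -9 - 6 F + 25 S$)
$Z + p{\left(-113,l{\left(11 \right)} \right)} = -2080 - \left(-669 - 33275\right) = -2080 + \left(-9 + 678 + 25 \cdot 1331\right) = -2080 + \left(-9 + 678 + 33275\right) = -2080 + 33944 = 31864$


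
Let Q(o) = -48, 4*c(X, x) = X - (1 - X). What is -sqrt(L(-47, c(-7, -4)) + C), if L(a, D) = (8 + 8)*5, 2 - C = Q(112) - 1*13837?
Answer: -sqrt(13967) ≈ -118.18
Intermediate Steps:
c(X, x) = -1/4 + X/2 (c(X, x) = (X - (1 - X))/4 = (X + (-1 + X))/4 = (-1 + 2*X)/4 = -1/4 + X/2)
C = 13887 (C = 2 - (-48 - 1*13837) = 2 - (-48 - 13837) = 2 - 1*(-13885) = 2 + 13885 = 13887)
L(a, D) = 80 (L(a, D) = 16*5 = 80)
-sqrt(L(-47, c(-7, -4)) + C) = -sqrt(80 + 13887) = -sqrt(13967)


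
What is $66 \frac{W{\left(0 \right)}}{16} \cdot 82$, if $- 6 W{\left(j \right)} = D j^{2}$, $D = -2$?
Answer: $0$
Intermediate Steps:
$W{\left(j \right)} = \frac{j^{2}}{3}$ ($W{\left(j \right)} = - \frac{\left(-2\right) j^{2}}{6} = \frac{j^{2}}{3}$)
$66 \frac{W{\left(0 \right)}}{16} \cdot 82 = 66 \frac{\frac{1}{3} \cdot 0^{2}}{16} \cdot 82 = 66 \frac{\frac{1}{3} \cdot 0}{16} \cdot 82 = 66 \cdot \frac{1}{16} \cdot 0 \cdot 82 = 66 \cdot 0 \cdot 82 = 0 \cdot 82 = 0$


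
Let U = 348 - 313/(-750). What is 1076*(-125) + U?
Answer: -100613687/750 ≈ -1.3415e+5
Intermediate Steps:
U = 261313/750 (U = 348 - 313*(-1/750) = 348 + 313/750 = 261313/750 ≈ 348.42)
1076*(-125) + U = 1076*(-125) + 261313/750 = -134500 + 261313/750 = -100613687/750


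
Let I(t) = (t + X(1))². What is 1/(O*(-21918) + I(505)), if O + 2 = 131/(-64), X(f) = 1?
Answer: 32/11031533 ≈ 2.9008e-6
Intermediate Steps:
I(t) = (1 + t)² (I(t) = (t + 1)² = (1 + t)²)
O = -259/64 (O = -2 + 131/(-64) = -2 + 131*(-1/64) = -2 - 131/64 = -259/64 ≈ -4.0469)
1/(O*(-21918) + I(505)) = 1/(-259/64*(-21918) + (1 + 505)²) = 1/(2838381/32 + 506²) = 1/(2838381/32 + 256036) = 1/(11031533/32) = 32/11031533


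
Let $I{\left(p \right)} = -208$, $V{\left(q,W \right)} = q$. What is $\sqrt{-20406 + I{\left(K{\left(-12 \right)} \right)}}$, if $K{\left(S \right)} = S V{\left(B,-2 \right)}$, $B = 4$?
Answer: $i \sqrt{20614} \approx 143.58 i$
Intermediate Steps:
$K{\left(S \right)} = 4 S$ ($K{\left(S \right)} = S 4 = 4 S$)
$\sqrt{-20406 + I{\left(K{\left(-12 \right)} \right)}} = \sqrt{-20406 - 208} = \sqrt{-20614} = i \sqrt{20614}$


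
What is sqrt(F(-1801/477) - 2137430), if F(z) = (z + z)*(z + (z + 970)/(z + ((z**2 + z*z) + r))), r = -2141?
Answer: I*sqrt(7047181310814777617384597635)/57420242082 ≈ 1462.0*I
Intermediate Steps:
F(z) = 2*z*(z + (970 + z)/(-2141 + z + 2*z**2)) (F(z) = (z + z)*(z + (z + 970)/(z + ((z**2 + z*z) - 2141))) = (2*z)*(z + (970 + z)/(z + ((z**2 + z**2) - 2141))) = (2*z)*(z + (970 + z)/(z + (2*z**2 - 2141))) = (2*z)*(z + (970 + z)/(z + (-2141 + 2*z**2))) = (2*z)*(z + (970 + z)/(-2141 + z + 2*z**2)) = 2*z*(z + (970 + z)/(-2141 + z + 2*z**2)))
sqrt(F(-1801/477) - 2137430) = sqrt(2*(-1801/477)*(970 + (-1801/477)**2 - (-3854140)/477 + 2*(-1801/477)**3)/(-2141 - 1801/477 + 2*(-1801/477)**2) - 2137430) = sqrt(2*(-1801*1/477)*(970 + (-1801*1/477)**2 - (-3854140)/477 + 2*(-1801*1/477)**3)/(-2141 - 1801*1/477 + 2*(-1801*1/477)**2) - 2137430) = sqrt(2*(-1801/477)*(970 + (-1801/477)**2 - 2140*(-1801/477) + 2*(-1801/477)**3)/(-2141 - 1801/477 + 2*(-1801/477)**2) - 2137430) = sqrt(2*(-1801/477)*(970 + 3243601/227529 + 3854140/477 + 2*(-5841725401/108531333))/(-2141 - 1801/477 + 2*(3243601/227529)) - 2137430) = sqrt(2*(-1801/477)*(970 + 3243601/227529 + 3854140/477 - 11683450802/108531333)/(-2141 - 1801/477 + 6487202/227529) - 2137430) = sqrt(2*(-1801/477)*(972067759945/108531333)/(-481511464/227529) - 2137430) = sqrt(2*(-1801/477)*(-227529/481511464)*(972067759945/108531333) - 2137430) = sqrt(1750694035660945/54778910946228 - 2137430) = sqrt(-117084336929760453095/54778910946228) = I*sqrt(7047181310814777617384597635)/57420242082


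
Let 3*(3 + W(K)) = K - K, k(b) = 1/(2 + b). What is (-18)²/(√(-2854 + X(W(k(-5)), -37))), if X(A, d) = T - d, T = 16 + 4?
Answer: -324*I*√2797/2797 ≈ -6.1263*I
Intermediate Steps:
W(K) = -3 (W(K) = -3 + (K - K)/3 = -3 + (⅓)*0 = -3 + 0 = -3)
T = 20
X(A, d) = 20 - d
(-18)²/(√(-2854 + X(W(k(-5)), -37))) = (-18)²/(√(-2854 + (20 - 1*(-37)))) = 324/(√(-2854 + (20 + 37))) = 324/(√(-2854 + 57)) = 324/(√(-2797)) = 324/((I*√2797)) = 324*(-I*√2797/2797) = -324*I*√2797/2797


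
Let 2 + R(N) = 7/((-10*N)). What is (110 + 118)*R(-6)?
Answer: -2147/5 ≈ -429.40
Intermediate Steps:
R(N) = -2 - 7/(10*N) (R(N) = -2 + 7/((-10*N)) = -2 + 7*(-1/(10*N)) = -2 - 7/(10*N))
(110 + 118)*R(-6) = (110 + 118)*(-2 - 7/10/(-6)) = 228*(-2 - 7/10*(-1/6)) = 228*(-2 + 7/60) = 228*(-113/60) = -2147/5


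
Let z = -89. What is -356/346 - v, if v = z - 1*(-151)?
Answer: -10904/173 ≈ -63.029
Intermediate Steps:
v = 62 (v = -89 - 1*(-151) = -89 + 151 = 62)
-356/346 - v = -356/346 - 1*62 = -356*1/346 - 62 = -178/173 - 62 = -10904/173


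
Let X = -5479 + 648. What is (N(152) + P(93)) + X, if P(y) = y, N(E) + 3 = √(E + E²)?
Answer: -4741 + 6*√646 ≈ -4588.5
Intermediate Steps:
N(E) = -3 + √(E + E²)
X = -4831
(N(152) + P(93)) + X = ((-3 + √(152*(1 + 152))) + 93) - 4831 = ((-3 + √(152*153)) + 93) - 4831 = ((-3 + √23256) + 93) - 4831 = ((-3 + 6*√646) + 93) - 4831 = (90 + 6*√646) - 4831 = -4741 + 6*√646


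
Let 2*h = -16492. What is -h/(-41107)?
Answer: -8246/41107 ≈ -0.20060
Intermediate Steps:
h = -8246 (h = (½)*(-16492) = -8246)
-h/(-41107) = -(-8246)/(-41107) = -(-8246)*(-1)/41107 = -1*8246/41107 = -8246/41107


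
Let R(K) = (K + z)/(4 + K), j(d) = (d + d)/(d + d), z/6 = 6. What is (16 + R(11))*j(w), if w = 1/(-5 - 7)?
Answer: 287/15 ≈ 19.133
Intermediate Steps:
z = 36 (z = 6*6 = 36)
w = -1/12 (w = 1/(-12) = -1/12 ≈ -0.083333)
j(d) = 1 (j(d) = (2*d)/((2*d)) = (2*d)*(1/(2*d)) = 1)
R(K) = (36 + K)/(4 + K) (R(K) = (K + 36)/(4 + K) = (36 + K)/(4 + K))
(16 + R(11))*j(w) = (16 + (36 + 11)/(4 + 11))*1 = (16 + 47/15)*1 = (287/15)*1 = 287/15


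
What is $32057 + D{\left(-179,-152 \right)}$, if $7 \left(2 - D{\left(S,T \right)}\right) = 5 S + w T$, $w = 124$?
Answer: $\frac{244156}{7} \approx 34879.0$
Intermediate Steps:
$D{\left(S,T \right)} = 2 - \frac{124 T}{7} - \frac{5 S}{7}$ ($D{\left(S,T \right)} = 2 - \frac{5 S + 124 T}{7} = 2 - \left(\frac{5 S}{7} + \frac{124 T}{7}\right) = 2 - \frac{124 T}{7} - \frac{5 S}{7}$)
$32057 + D{\left(-179,-152 \right)} = 32057 - - \frac{19757}{7} = 32057 + \left(2 + \frac{18848}{7} + \frac{895}{7}\right) = 32057 + \frac{19757}{7} = \frac{244156}{7}$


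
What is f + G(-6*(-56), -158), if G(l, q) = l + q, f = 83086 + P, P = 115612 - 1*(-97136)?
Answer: 296012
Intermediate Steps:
P = 212748 (P = 115612 + 97136 = 212748)
f = 295834 (f = 83086 + 212748 = 295834)
f + G(-6*(-56), -158) = 295834 + (-6*(-56) - 158) = 295834 + (336 - 158) = 295834 + 178 = 296012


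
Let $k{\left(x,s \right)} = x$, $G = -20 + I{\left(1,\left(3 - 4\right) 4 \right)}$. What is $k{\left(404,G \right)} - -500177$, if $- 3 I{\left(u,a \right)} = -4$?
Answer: $500581$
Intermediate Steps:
$I{\left(u,a \right)} = \frac{4}{3}$ ($I{\left(u,a \right)} = \left(- \frac{1}{3}\right) \left(-4\right) = \frac{4}{3}$)
$G = - \frac{56}{3}$ ($G = -20 + \frac{4}{3} = - \frac{56}{3} \approx -18.667$)
$k{\left(404,G \right)} - -500177 = 404 - -500177 = 404 + 500177 = 500581$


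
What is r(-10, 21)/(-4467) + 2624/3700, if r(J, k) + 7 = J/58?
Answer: 85172608/119827275 ≈ 0.71079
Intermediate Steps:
r(J, k) = -7 + J/58
r(-10, 21)/(-4467) + 2624/3700 = (-7 + (1/58)*(-10))/(-4467) + 2624/3700 = (-7 - 5/29)*(-1/4467) + 2624*(1/3700) = -208/29*(-1/4467) + 656/925 = 208/129543 + 656/925 = 85172608/119827275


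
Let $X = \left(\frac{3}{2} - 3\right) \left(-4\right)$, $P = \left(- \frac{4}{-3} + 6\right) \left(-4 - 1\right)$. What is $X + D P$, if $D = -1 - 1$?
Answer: $\frac{238}{3} \approx 79.333$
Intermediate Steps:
$P = - \frac{110}{3}$ ($P = \left(\left(-4\right) \left(- \frac{1}{3}\right) + 6\right) \left(-5\right) = \left(\frac{4}{3} + 6\right) \left(-5\right) = \frac{22}{3} \left(-5\right) = - \frac{110}{3} \approx -36.667$)
$X = 6$ ($X = \left(3 \cdot \frac{1}{2} - 3\right) \left(-4\right) = \left(\frac{3}{2} - 3\right) \left(-4\right) = \left(- \frac{3}{2}\right) \left(-4\right) = 6$)
$D = -2$
$X + D P = 6 - - \frac{220}{3} = 6 + \frac{220}{3} = \frac{238}{3}$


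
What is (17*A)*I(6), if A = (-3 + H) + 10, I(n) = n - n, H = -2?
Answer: 0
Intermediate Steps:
I(n) = 0
A = 5 (A = (-3 - 2) + 10 = -5 + 10 = 5)
(17*A)*I(6) = (17*5)*0 = 85*0 = 0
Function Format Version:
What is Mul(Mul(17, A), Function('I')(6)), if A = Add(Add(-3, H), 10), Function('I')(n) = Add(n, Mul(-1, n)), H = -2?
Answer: 0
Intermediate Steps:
Function('I')(n) = 0
A = 5 (A = Add(Add(-3, -2), 10) = Add(-5, 10) = 5)
Mul(Mul(17, A), Function('I')(6)) = Mul(Mul(17, 5), 0) = Mul(85, 0) = 0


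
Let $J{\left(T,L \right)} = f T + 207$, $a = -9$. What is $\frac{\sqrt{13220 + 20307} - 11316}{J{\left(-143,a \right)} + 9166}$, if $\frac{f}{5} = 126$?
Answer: $\frac{11316}{80717} - \frac{\sqrt{33527}}{80717} \approx 0.13793$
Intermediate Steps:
$f = 630$ ($f = 5 \cdot 126 = 630$)
$J{\left(T,L \right)} = 207 + 630 T$ ($J{\left(T,L \right)} = 630 T + 207 = 207 + 630 T$)
$\frac{\sqrt{13220 + 20307} - 11316}{J{\left(-143,a \right)} + 9166} = \frac{\sqrt{13220 + 20307} - 11316}{\left(207 + 630 \left(-143\right)\right) + 9166} = \frac{\sqrt{33527} - 11316}{\left(207 - 90090\right) + 9166} = \frac{-11316 + \sqrt{33527}}{-89883 + 9166} = \frac{-11316 + \sqrt{33527}}{-80717} = \left(-11316 + \sqrt{33527}\right) \left(- \frac{1}{80717}\right) = \frac{11316}{80717} - \frac{\sqrt{33527}}{80717}$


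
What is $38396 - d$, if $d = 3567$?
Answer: $34829$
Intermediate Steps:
$38396 - d = 38396 - 3567 = 34829$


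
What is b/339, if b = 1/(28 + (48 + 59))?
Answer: 1/45765 ≈ 2.1851e-5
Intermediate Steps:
b = 1/135 (b = 1/(28 + 107) = 1/135 ≈ 0.0074074)
b/339 = (1/135)/339 = (1/135)*(1/339) = 1/45765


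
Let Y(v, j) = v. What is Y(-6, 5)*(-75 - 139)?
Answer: 1284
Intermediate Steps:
Y(-6, 5)*(-75 - 139) = -6*(-75 - 139) = -6*(-214) = 1284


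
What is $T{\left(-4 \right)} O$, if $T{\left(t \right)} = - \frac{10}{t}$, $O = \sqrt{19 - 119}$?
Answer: $25 i \approx 25.0 i$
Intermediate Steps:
$O = 10 i$ ($O = \sqrt{-100} = 10 i \approx 10.0 i$)
$T{\left(-4 \right)} O = - \frac{10}{-4} \cdot 10 i = \left(-10\right) \left(- \frac{1}{4}\right) 10 i = \frac{5 \cdot 10 i}{2} = 25 i$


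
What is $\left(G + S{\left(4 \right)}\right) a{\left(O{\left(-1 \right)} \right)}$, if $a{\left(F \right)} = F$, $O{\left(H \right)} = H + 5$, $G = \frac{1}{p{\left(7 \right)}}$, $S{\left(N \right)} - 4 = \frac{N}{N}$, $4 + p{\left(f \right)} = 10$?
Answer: $\frac{62}{3} \approx 20.667$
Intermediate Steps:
$p{\left(f \right)} = 6$ ($p{\left(f \right)} = -4 + 10 = 6$)
$S{\left(N \right)} = 5$ ($S{\left(N \right)} = 4 + \frac{N}{N} = 4 + 1 = 5$)
$G = \frac{1}{6} \approx 0.16667$
$O{\left(H \right)} = 5 + H$
$\left(G + S{\left(4 \right)}\right) a{\left(O{\left(-1 \right)} \right)} = \left(\frac{1}{6} + 5\right) \left(5 - 1\right) = \frac{31}{6} \cdot 4 = \frac{62}{3}$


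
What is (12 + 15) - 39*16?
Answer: -597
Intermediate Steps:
(12 + 15) - 39*16 = 27 - 624 = -597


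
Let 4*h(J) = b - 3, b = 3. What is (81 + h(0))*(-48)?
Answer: -3888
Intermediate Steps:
h(J) = 0 (h(J) = (3 - 3)/4 = (¼)*0 = 0)
(81 + h(0))*(-48) = (81 + 0)*(-48) = 81*(-48) = -3888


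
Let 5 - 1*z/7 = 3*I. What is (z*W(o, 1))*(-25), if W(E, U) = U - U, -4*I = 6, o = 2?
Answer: 0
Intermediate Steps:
I = -3/2 (I = -¼*6 = -3/2 ≈ -1.5000)
W(E, U) = 0
z = 133/2 (z = 35 - 21*(-3)/2 = 35 - 7*(-9/2) = 35 + 63/2 = 133/2 ≈ 66.500)
(z*W(o, 1))*(-25) = ((133/2)*0)*(-25) = 0*(-25) = 0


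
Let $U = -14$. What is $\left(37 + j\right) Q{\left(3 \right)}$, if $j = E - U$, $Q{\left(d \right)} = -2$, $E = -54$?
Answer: $6$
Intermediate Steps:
$j = -40$ ($j = -54 - -14 = -54 + 14 = -40$)
$\left(37 + j\right) Q{\left(3 \right)} = \left(37 - 40\right) \left(-2\right) = \left(-3\right) \left(-2\right) = 6$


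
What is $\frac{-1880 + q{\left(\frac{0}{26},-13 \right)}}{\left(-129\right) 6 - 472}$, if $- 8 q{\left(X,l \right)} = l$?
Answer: $\frac{15027}{9968} \approx 1.5075$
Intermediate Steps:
$q{\left(X,l \right)} = - \frac{l}{8}$
$\frac{-1880 + q{\left(\frac{0}{26},-13 \right)}}{\left(-129\right) 6 - 472} = \frac{-1880 - - \frac{13}{8}}{\left(-129\right) 6 - 472} = \frac{-1880 + \frac{13}{8}}{-774 - 472} = - \frac{15027}{8 \left(-1246\right)} = \left(- \frac{15027}{8}\right) \left(- \frac{1}{1246}\right) = \frac{15027}{9968}$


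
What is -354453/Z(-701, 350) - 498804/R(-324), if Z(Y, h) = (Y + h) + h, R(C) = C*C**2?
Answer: 1004644611023/2834352 ≈ 3.5445e+5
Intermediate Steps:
R(C) = C**3
Z(Y, h) = Y + 2*h
-354453/Z(-701, 350) - 498804/R(-324) = -354453/(-701 + 2*350) - 498804/((-324)**3) = -354453/(-701 + 700) - 498804/(-34012224) = -354453/(-1) - 498804*(-1/34012224) = -354453*(-1) + 41567/2834352 = 354453 + 41567/2834352 = 1004644611023/2834352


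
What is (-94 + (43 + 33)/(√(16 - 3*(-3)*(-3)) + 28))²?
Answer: 4*(-1608985*I + 120132*√11)/(-773*I + 56*√11) ≈ 8339.8 + 57.91*I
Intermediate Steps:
(-94 + (43 + 33)/(√(16 - 3*(-3)*(-3)) + 28))² = (-94 + 76/(√(16 + 9*(-3)) + 28))² = (-94 + 76/(√(16 - 27) + 28))² = (-94 + 76/(√(-11) + 28))² = (-94 + 76/(I*√11 + 28))² = (-94 + 76/(28 + I*√11))²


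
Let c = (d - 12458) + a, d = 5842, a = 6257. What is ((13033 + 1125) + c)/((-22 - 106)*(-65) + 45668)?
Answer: 13799/53988 ≈ 0.25559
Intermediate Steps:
c = -359 (c = (5842 - 12458) + 6257 = -6616 + 6257 = -359)
((13033 + 1125) + c)/((-22 - 106)*(-65) + 45668) = ((13033 + 1125) - 359)/((-22 - 106)*(-65) + 45668) = (14158 - 359)/(-128*(-65) + 45668) = 13799/(8320 + 45668) = 13799/53988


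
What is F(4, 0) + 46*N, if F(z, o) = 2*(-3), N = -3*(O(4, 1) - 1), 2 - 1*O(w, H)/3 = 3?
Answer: 546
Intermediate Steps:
O(w, H) = -3 (O(w, H) = 6 - 3*3 = 6 - 9 = -3)
N = 12 (N = -3*(-3 - 1) = -3*(-4) = 12)
F(z, o) = -6
F(4, 0) + 46*N = -6 + 46*12 = -6 + 552 = 546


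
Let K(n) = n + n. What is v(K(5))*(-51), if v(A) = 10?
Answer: -510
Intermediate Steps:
K(n) = 2*n
v(K(5))*(-51) = 10*(-51) = -510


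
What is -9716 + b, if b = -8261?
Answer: -17977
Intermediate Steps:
-9716 + b = -9716 - 8261 = -17977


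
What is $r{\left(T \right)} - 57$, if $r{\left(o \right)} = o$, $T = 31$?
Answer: $-26$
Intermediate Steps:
$r{\left(T \right)} - 57 = 31 - 57 = -26$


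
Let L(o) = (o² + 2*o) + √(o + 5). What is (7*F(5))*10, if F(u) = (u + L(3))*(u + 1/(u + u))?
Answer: 7140 + 714*√2 ≈ 8149.8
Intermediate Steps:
L(o) = o² + √(5 + o) + 2*o (L(o) = (o² + 2*o) + √(5 + o) = o² + √(5 + o) + 2*o)
F(u) = (u + 1/(2*u))*(15 + u + 2*√2) (F(u) = (u + (3² + √(5 + 3) + 2*3))*(u + 1/(u + u)) = (u + (9 + √8 + 6))*(u + 1/(2*u)) = (u + (9 + 2*√2 + 6))*(u + 1/(2*u)) = (u + (15 + 2*√2))*(u + 1/(2*u)) = (15 + u + 2*√2)*(u + 1/(2*u)) = (u + 1/(2*u))*(15 + u + 2*√2))
(7*F(5))*10 = (7*(½ + 5² + 15*5 + (15/2)/5 + √2/5 + 2*5*√2))*10 = (7*(½ + 25 + 75 + (15/2)*(⅕) + √2*(⅕) + 10*√2))*10 = (7*(½ + 25 + 75 + 3/2 + √2/5 + 10*√2))*10 = (7*(102 + 51*√2/5))*10 = (714 + 357*√2/5)*10 = 7140 + 714*√2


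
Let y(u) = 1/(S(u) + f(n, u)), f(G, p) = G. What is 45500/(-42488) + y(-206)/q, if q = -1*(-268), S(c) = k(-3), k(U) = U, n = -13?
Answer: -24393311/22773568 ≈ -1.0711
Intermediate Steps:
S(c) = -3
y(u) = -1/16 (y(u) = 1/(-3 - 13) = 1/(-16) = -1/16)
q = 268
45500/(-42488) + y(-206)/q = 45500/(-42488) - 1/16/268 = 45500*(-1/42488) - 1/16*1/268 = -11375/10622 - 1/4288 = -24393311/22773568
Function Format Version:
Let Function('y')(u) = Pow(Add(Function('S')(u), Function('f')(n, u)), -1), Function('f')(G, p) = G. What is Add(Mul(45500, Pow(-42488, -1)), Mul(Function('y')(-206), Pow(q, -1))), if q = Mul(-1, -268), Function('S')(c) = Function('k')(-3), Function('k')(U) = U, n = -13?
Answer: Rational(-24393311, 22773568) ≈ -1.0711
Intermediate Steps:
Function('S')(c) = -3
Function('y')(u) = Rational(-1, 16) (Function('y')(u) = Pow(Add(-3, -13), -1) = Pow(-16, -1) = Rational(-1, 16))
q = 268
Add(Mul(45500, Pow(-42488, -1)), Mul(Function('y')(-206), Pow(q, -1))) = Add(Mul(45500, Pow(-42488, -1)), Mul(Rational(-1, 16), Pow(268, -1))) = Add(Mul(45500, Rational(-1, 42488)), Mul(Rational(-1, 16), Rational(1, 268))) = Add(Rational(-11375, 10622), Rational(-1, 4288)) = Rational(-24393311, 22773568)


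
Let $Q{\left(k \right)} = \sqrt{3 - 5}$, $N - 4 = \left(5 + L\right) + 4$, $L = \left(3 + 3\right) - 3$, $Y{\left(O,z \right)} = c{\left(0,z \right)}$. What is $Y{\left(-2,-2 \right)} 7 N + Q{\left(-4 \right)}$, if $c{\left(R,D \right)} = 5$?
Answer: $560 + i \sqrt{2} \approx 560.0 + 1.4142 i$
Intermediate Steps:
$Y{\left(O,z \right)} = 5$
$L = 3$ ($L = 6 - 3 = 3$)
$N = 16$ ($N = 4 + \left(\left(5 + 3\right) + 4\right) = 4 + \left(8 + 4\right) = 4 + 12 = 16$)
$Q{\left(k \right)} = i \sqrt{2}$ ($Q{\left(k \right)} = \sqrt{-2} = i \sqrt{2}$)
$Y{\left(-2,-2 \right)} 7 N + Q{\left(-4 \right)} = 5 \cdot 7 \cdot 16 + i \sqrt{2} = 35 \cdot 16 + i \sqrt{2} = 560 + i \sqrt{2}$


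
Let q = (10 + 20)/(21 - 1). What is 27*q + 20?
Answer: 121/2 ≈ 60.500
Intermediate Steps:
q = 3/2 (q = 30/20 = 30*(1/20) = 3/2 ≈ 1.5000)
27*q + 20 = 27*(3/2) + 20 = 81/2 + 20 = 121/2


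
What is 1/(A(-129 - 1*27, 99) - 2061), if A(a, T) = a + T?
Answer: -1/2118 ≈ -0.00047214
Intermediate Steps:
A(a, T) = T + a
1/(A(-129 - 1*27, 99) - 2061) = 1/((99 + (-129 - 1*27)) - 2061) = 1/((99 + (-129 - 27)) - 2061) = 1/((99 - 156) - 2061) = 1/(-57 - 2061) = 1/(-2118) = -1/2118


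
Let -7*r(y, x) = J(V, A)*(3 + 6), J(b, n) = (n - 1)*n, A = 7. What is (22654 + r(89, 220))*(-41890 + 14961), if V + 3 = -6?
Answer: -608595400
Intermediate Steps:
V = -9 (V = -3 - 6 = -9)
J(b, n) = n*(-1 + n) (J(b, n) = (-1 + n)*n = n*(-1 + n))
r(y, x) = -54 (r(y, x) = -7*(-1 + 7)*(3 + 6)/7 = -7*6*9/7 = -6*9 = -⅐*378 = -54)
(22654 + r(89, 220))*(-41890 + 14961) = (22654 - 54)*(-41890 + 14961) = 22600*(-26929) = -608595400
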